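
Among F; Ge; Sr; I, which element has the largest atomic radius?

Sr

F is in period 2, group 17; Ge is in period 4, group 14; Sr is in period 5, group 2; I is in period 5, group 17.
Atomic radius shrinks across a period as nuclear charge pulls the same shell inward, and grows down a group as new shells are added.
Neither a single period nor a single group — weigh both effects.
Ge > F: relative to F, both the across-period and down-group shifts push Ge's atomic radius up.
I > Ge: period and group pull opposite ways; the down-group shift dominates (133 vs 121 pm).
Sr > I: both are in period 5; the period trend gives Sr the larger value.
Tabulated atomic radius (pm): F 64, Ge 121, Sr 185, I 133.
The largest atomic radius among these belongs to Sr.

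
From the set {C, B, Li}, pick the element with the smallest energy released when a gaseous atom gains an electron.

B

Li is in period 2, group 1; B is in period 2, group 13; C is in period 2, group 14.
Electron affinity generally becomes more exothermic across a period toward the halogens and less exothermic down a group.
All lie in period 2; the across-period trend (electron affinity increases left to right) applies, with the exception below.
Note the exception: Li has a higher electron affinity than B, contrary to the simple trend — B's ns²np¹ configuration gives only a small electron affinity — the sparsely filled np subshell binds an added electron weakly.
Approximate values (kJ/mol): Li 60, B 27, C 122.
The smallest energy released when a gaseous atom gains an electron among these belongs to B.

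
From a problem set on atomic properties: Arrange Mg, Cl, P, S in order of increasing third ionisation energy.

P < S < Cl < Mg

Consider each +2 ion: Mg²⁺ is the bare [Ne] core; Cl²⁺ still has 5 valence electrons; P²⁺ still has 3 valence electrons; S²⁺ still has 4 valence electrons.
Breaking into a closed-shell core is much more expensive than removing a leftover valence electron — Mg has the largest IE_3 here.
Valence configurations: Cl²⁺ [Ne]3s²3p³, P²⁺ [Ne]3s²3p¹, S²⁺ [Ne]3s²3p².
Approximate IE_3 values (kJ/mol): Mg 7733, Cl 3822, P 2914, S 3357.
So the third ionization energies run P < S < Cl < Mg.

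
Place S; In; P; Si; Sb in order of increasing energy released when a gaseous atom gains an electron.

Si is in period 3, group 14; P is in period 3, group 15; S is in period 3, group 16; In is in period 5, group 13; Sb is in period 5, group 15.
EA tends to increase across a period and decrease down a group, though the pattern is less regular than for IE or radius.
Here both period and group differ, so the two effects have to be weighed against each other.
P > In: both effects reinforce here, so P is clearly the higher of the two.
Sb > P: this pair runs against the simple trend — see the exception note.
Si > Sb: period and group pull opposite ways; the down-group shift dominates (134 vs 103 kJ/mol).
S > Si: S lies to the right of Si in period 3, so the across-period effect alone puts S higher.
Note the exception: Sb has a higher electron affinity than P, contrary to the simple trend — both are half-filled np³, but the pairing/repulsion penalty for the added electron shrinks as the p orbitals become larger and more diffuse down the group, and for Sb that outweighs the weaker nuclear attraction.
Note the exception: Si has a higher electron affinity than P, contrary to the simple trend — adding an electron to P's half-filled 3p³ is unfavourable, so Si (3p²) has the more exothermic EA.
Tabulated electron affinity (kJ/mol): Si 134, P 72, S 200, In 29, Sb 103.
So from lowest to highest: In < P < Sb < Si < S.

In < P < Sb < Si < S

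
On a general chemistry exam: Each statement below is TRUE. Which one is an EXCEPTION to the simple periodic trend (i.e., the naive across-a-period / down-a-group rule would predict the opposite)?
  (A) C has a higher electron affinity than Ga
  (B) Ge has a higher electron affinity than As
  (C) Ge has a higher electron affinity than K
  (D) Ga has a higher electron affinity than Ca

The general trend: electron affinity increases across a period and decreases down a group.
(A) C (period 2, group 14) vs Ga (period 4, group 13): the stated order agrees with the simple trend.
(B) Ge (period 4, group 14) vs As (period 4, group 15): the stated order contradicts the simple trend.
(C) Ge (period 4, group 14) vs K (period 4, group 1): the stated order agrees with the simple trend.
(D) Ga (period 4, group 13) vs Ca (period 4, group 2): the stated order agrees with the simple trend.
The exception is (B): adding an electron to As's half-filled 4p³ is unfavourable, so Ge (4p²) has the more exothermic EA.

(B)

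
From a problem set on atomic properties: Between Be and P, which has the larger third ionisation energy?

Be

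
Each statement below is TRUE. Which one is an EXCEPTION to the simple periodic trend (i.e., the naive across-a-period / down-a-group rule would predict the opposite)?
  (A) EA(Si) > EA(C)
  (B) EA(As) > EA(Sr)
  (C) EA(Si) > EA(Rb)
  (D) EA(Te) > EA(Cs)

(A)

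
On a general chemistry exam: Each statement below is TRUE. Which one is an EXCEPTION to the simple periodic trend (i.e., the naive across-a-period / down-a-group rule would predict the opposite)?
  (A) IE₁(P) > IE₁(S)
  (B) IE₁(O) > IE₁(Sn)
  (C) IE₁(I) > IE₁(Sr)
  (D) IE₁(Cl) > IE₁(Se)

The general trend: first ionisation energy increases across a period and decreases down a group.
(A) P (period 3, group 15) vs S (period 3, group 16): the stated order contradicts the simple trend.
(B) O (period 2, group 16) vs Sn (period 5, group 14): the stated order agrees with the simple trend.
(C) I (period 5, group 17) vs Sr (period 5, group 2): the stated order agrees with the simple trend.
(D) Cl (period 3, group 17) vs Se (period 4, group 16): the stated order agrees with the simple trend.
The exception is (A): S (3p⁴) ionizes more easily than half-filled P (3p³) because the paired 3p electron in S is pushed out by e⁻–e⁻ repulsion.

(A)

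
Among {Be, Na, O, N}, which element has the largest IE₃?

Be

The third ionization energy removes an electron from the +2 ion. For each element: Be²⁺ is the bare [He] core; Na²⁺ is already 1 electron into the core; O²⁺ still has 4 valence electrons; N²⁺ still has 3 valence electrons.
Core electrons are held far more tightly than valence electrons, so Na and Be top the IE_3 order.
Valence configurations: O²⁺ [He]2s²2p², N²⁺ [He]2s²2p¹.
Tabulated IE_3 (kJ/mol): Be 14849, Na 6910, O 5300, N 4578.
Putting it together, IE_3: N < O < Na < Be.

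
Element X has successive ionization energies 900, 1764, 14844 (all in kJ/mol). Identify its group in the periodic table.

Look for the largest jump between consecutive ionization energies: IE3/IE2 ≈ 8.4, far larger than any earlier ratio.
That jump marks the point where a core electron is being removed. So the atom has 2 valence electrons.
A main-group element with 2 valence electrons is in group 2.

Group 2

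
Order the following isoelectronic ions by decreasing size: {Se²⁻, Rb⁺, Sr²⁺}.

Se²⁻ > Rb⁺ > Sr²⁺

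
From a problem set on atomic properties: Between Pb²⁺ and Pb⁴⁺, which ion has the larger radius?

Both ions have Z = 82 protons, but Pb⁴⁺ has lost more electrons, so its remaining electrons feel a larger effective nuclear charge per electron and are pulled in more tightly.
Higher positive charge → smaller ion, so Pb²⁺ > Pb⁴⁺.

Pb²⁺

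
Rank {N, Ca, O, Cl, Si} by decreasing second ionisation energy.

Consider each +1 ion: N⁺ still has 4 valence electrons; Ca⁺ still has 1 valence electron; O⁺ still has 5 valence electrons; Cl⁺ still has 6 valence electrons; Si⁺ still has 3 valence electrons.
All are still removing valence electrons, so compare the +1 ions as you would atoms: IE_2 generally rises across a period (higher Z_eff) and falls down a group (larger shell), subject to the usual subshell exceptions.
Valence configurations: N⁺ [He]2s²2p², Ca⁺ [Ar]4s¹, O⁺ [He]2s²2p³, Cl⁺ [Ne]3s²3p⁴, Si⁺ [Ne]3s²3p¹.
Tabulated IE_2 (kJ/mol): N 2856, Ca 1145, O 3388, Cl 2298, Si 1577.
Putting it together, IE_2: Ca < Si < Cl < N < O.

O > N > Cl > Si > Ca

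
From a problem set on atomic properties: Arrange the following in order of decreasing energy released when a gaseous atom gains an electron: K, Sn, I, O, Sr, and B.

I > O > Sn > K > B > Sr

B is in period 2, group 13; O is in period 2, group 16; K is in period 4, group 1; Sr is in period 5, group 2; Sn is in period 5, group 14; I is in period 5, group 17.
Electron affinity generally becomes more exothermic across a period toward the halogens and less exothermic down a group.
Neither a single period nor a single group — weigh both effects.
B > Sr: both effects reinforce here, so B is clearly the higher of the two.
K > B: this pair runs against the simple trend — see the exception note.
Sn > K: the two effects oppose for this pair; the across-period effect wins (107 vs 48 kJ/mol).
O > Sn: relative to Sn, both the across-period and down-group shifts push O's electron affinity up.
I > O: period and group pull opposite ways; the across-period shift dominates (295 vs 141 kJ/mol).
Note the exception: K has a higher electron affinity than B, contrary to the simple trend — B's ns²np¹ configuration gives only a small electron affinity — the sparsely filled np subshell binds an added electron weakly.
Approximate values (kJ/mol): B 27, O 141, K 48, Sr 5, Sn 107, I 295.
So from highest to lowest: I > O > Sn > K > B > Sr.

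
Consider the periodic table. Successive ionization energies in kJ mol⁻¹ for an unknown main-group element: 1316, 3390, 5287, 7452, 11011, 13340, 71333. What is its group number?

Look for the largest jump between consecutive ionization energies: IE7/IE6 ≈ 5.3, far larger than any earlier ratio.
That jump marks the point where a core electron is being removed. So the atom has 6 valence electrons.
A main-group element with 6 valence electrons is in group 16.

Group 16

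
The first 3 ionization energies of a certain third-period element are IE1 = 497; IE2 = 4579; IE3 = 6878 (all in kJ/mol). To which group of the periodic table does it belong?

Group 1

Look for the largest jump between consecutive ionization energies: IE2/IE1 ≈ 9.2, far larger than any earlier ratio.
That jump marks the point where a core electron is being removed. So the atom has 1 valence electron.
A main-group element with 1 valence electron is in group 1.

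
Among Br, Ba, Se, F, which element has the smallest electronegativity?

F is in period 2, group 17; Se is in period 4, group 16; Br is in period 4, group 17; Ba is in period 6, group 2.
Electronegativity increases across a period and decreases down a group, tracking effective nuclear charge and atomic size.
Here both period and group differ, so the two effects have to be weighed against each other.
Se > Ba: both effects reinforce here, so Se is clearly the higher of the two.
Br > Se: both are in period 4; the period trend gives Br the larger value.
F > Br: F sits above Br in group 17, so the down-group effect alone puts F higher.
For reference (Pauling): F 3.98, Se 2.55, Br 2.96, Ba 0.89.
The smallest electronegativity among these belongs to Ba.

Ba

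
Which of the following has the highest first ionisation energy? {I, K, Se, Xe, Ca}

Xe

First ionization energy rises across a period (greater Z_eff holds electrons more tightly) and falls down a group (valence electrons are farther from the nucleus).
Here both period and group differ, so the two effects have to be weighed against each other.
Ca > K: both are in period 4; the period trend gives Ca the larger value.
Se > Ca: both are in period 4; the period trend gives Se the larger value.
I > Se: period and group pull opposite ways; the across-period shift dominates (1008 vs 941 kJ/mol).
Xe > I: Xe lies to the right of I in period 5, so the across-period effect alone puts Xe higher.
Approximate values (kJ/mol): K 419, Ca 590, Se 941, I 1008, Xe 1170.
The highest first ionisation energy among these belongs to Xe.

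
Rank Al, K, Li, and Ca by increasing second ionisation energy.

IE_2 is the cost of taking one more electron from the +1 cation: Al⁺ still has 2 valence electrons; K⁺ is the bare [Ar] core; Li⁺ is the bare [He] core; Ca⁺ still has 1 valence electron.
Breaking into a closed-shell core is much more expensive than removing a leftover valence electron — K and Li have the largest IE_2 here.
Valence configurations: Al⁺ [Ne]3s², Ca⁺ [Ar]4s¹.
Approximate IE_2 values (kJ/mol): Al 1817, K 3052, Li 7298, Ca 1145.
Hence IE_2: Ca < Al < K < Li.

Ca < Al < K < Li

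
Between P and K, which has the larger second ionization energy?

K

IE_2 is the cost of taking one more electron from the +1 cation: P⁺ still has 4 valence electrons; K⁺ is the bare [Ar] core.
Core electrons are held far more tightly than valence electrons, so K tops the IE_2 order.
Approximate IE_2 values (kJ/mol): P 1907, K 3052.
Overall IE_2 order: P < K.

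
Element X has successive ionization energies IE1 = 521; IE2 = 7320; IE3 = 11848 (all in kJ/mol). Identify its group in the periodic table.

Group 1

Look for the largest jump between consecutive ionization energies: IE2/IE1 ≈ 14.0, far larger than any earlier ratio.
That jump marks the point where a core electron is being removed. So the atom has 1 valence electron.
A main-group element with 1 valence electron is in group 1.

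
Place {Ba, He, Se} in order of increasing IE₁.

Ba < Se < He

He is in period 1, group 18; Se is in period 4, group 16; Ba is in period 6, group 2.
Removing the outermost electron gets harder across a period and easier down a group.
Neither a single period nor a single group — weigh both effects.
Se > Ba: both effects reinforce here, so Se is clearly the higher of the two.
He > Se: both effects reinforce here, so He is clearly the higher of the two.
Tabulated first ionization energy (kJ/mol): He 2372, Se 941, Ba 503.
So from lowest to highest: Ba < Se < He.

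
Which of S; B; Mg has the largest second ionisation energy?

The second ionization energy removes an electron from the +1 ion. For each element: S⁺ still has 5 valence electrons; B⁺ still has 2 valence electrons; Mg⁺ still has 1 valence electron.
All are still removing valence electrons, so compare the +1 ions as you would atoms: IE_2 generally rises across a period (higher Z_eff) and falls down a group (larger shell), subject to the usual subshell exceptions.
Valence configurations: S⁺ [Ne]3s²3p³, B⁺ [He]2s², Mg⁺ [Ne]3s¹.
Tabulated IE_2 (kJ/mol): S 2252, B 2427, Mg 1451.
So the second ionization energies run Mg < S < B.

B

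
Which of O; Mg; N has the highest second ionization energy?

O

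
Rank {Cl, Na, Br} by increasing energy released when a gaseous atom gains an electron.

Na is in period 3, group 1; Cl is in period 3, group 17; Br is in period 4, group 17.
EA tends to increase across a period and decrease down a group, though the pattern is less regular than for IE or radius.
Neither a single period nor a single group — weigh both effects.
Br > Na: period and group pull opposite ways; the across-period shift dominates (325 vs 53 kJ/mol).
Cl > Br: Cl sits above Br in group 17, so the down-group effect alone puts Cl higher.
Tabulated electron affinity (kJ/mol): Na 53, Cl 349, Br 325.
So from lowest to highest: Na < Br < Cl.

Na < Br < Cl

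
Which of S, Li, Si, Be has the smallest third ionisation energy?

Si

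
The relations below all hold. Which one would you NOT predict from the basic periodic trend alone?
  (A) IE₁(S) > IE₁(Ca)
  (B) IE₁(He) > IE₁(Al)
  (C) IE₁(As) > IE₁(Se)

The general trend: IE₁ increases across a period and decreases down a group.
(A) S (period 3, group 16) vs Ca (period 4, group 2): the stated order agrees with the simple trend.
(B) He (period 1, group 18) vs Al (period 3, group 13): the stated order agrees with the simple trend.
(C) As (period 4, group 15) vs Se (period 4, group 16): the stated order contradicts the simple trend.
The exception is (C): Se (4p⁴) ionizes more easily than half-filled As (4p³).

(C)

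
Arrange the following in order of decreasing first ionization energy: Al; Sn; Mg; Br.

Mg is in period 3, group 2; Al is in period 3, group 13; Br is in period 4, group 17; Sn is in period 5, group 14.
Across a period the outer electron is held more tightly (higher IE₁); down a group it sits in a higher shell, more shielded, and comes off more easily.
Neither a single period nor a single group — weigh both effects.
Sn > Al: period and group pull opposite ways; the across-period shift dominates (709 vs 578 kJ/mol).
Mg > Sn: period and group pull opposite ways; the down-group shift dominates (738 vs 709 kJ/mol).
Br > Mg: the two effects oppose for this pair; the across-period effect wins (1140 vs 738 kJ/mol).
Note the exception: Mg has a higher first ionization energy than Al, contrary to the simple trend — Al's single 3p electron is easier to remove than one from Mg's filled 3s².
Approximate values (kJ/mol): Mg 738, Al 578, Br 1140, Sn 709.
So from highest to lowest: Br > Mg > Sn > Al.

Br, Mg, Sn, Al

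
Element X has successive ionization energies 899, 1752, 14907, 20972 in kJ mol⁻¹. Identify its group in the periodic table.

Group 2

Look for the largest jump between consecutive ionization energies: IE3/IE2 ≈ 8.5, far larger than any earlier ratio.
That jump marks the point where a core electron is being removed. So the atom has 2 valence electrons.
A main-group element with 2 valence electrons is in group 2.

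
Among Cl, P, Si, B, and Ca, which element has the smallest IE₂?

Ca

IE_2 is the cost of taking one more electron from the +1 cation: Cl⁺ still has 6 valence electrons; P⁺ still has 4 valence electrons; Si⁺ still has 3 valence electrons; B⁺ still has 2 valence electrons; Ca⁺ still has 1 valence electron.
All are still removing valence electrons, so compare the +1 ions as you would atoms: IE_2 generally rises across a period (higher Z_eff) and falls down a group (larger shell), subject to the usual subshell exceptions.
Valence configurations: Cl⁺ [Ne]3s²3p⁴, P⁺ [Ne]3s²3p², Si⁺ [Ne]3s²3p¹, B⁺ [He]2s², Ca⁺ [Ar]4s¹.
The numbers (kJ/mol): Cl 2298, P 1907, Si 1577, B 2427, Ca 1145.
Overall IE_2 order: Ca < Si < P < Cl < B.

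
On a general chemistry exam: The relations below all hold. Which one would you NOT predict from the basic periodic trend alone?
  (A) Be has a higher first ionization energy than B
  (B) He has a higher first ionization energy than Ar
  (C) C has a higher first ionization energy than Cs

The general trend: first ionization energy increases across a period and decreases down a group.
(A) Be (period 2, group 2) vs B (period 2, group 13): the stated order contradicts the simple trend.
(B) He (period 1, group 18) vs Ar (period 3, group 18): the stated order agrees with the simple trend.
(C) C (period 2, group 14) vs Cs (period 6, group 1): the stated order agrees with the simple trend.
The exception is (A): removing B's lone 2p electron is easier than breaking Be's filled 2s².

(A)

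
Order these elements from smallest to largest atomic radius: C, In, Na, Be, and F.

F, C, Be, In, Na

Be is in period 2, group 2; C is in period 2, group 14; F is in period 2, group 17; Na is in period 3, group 1; In is in period 5, group 13.
Moving right in a period, electrons are added to the same shell under a stronger nuclear pull, so atoms get smaller; moving down, a new shell is opened and atoms get larger.
Neither a single period nor a single group — weigh both effects.
C > F: both are in period 2; the period trend gives C the larger value.
Be > C: both are in period 2; the period trend gives Be the larger value.
In > Be: period and group pull opposite ways; the down-group shift dominates (142 vs 102 pm).
Na > In: period and group pull opposite ways; the across-period shift dominates (155 vs 142 pm).
Tabulated atomic radius (pm): Be 102, C 75, F 64, Na 155, In 142.
So from smallest to largest: F < C < Be < In < Na.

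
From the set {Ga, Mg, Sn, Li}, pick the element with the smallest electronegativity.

Li is in period 2, group 1; Mg is in period 3, group 2; Ga is in period 4, group 13; Sn is in period 5, group 14.
Electronegativity increases across a period and decreases down a group, tracking effective nuclear charge and atomic size.
A diagonal step moves right (one effect) and down (the opposite effect) at once.
Mg > Li: the two effects oppose for this pair; the across-period effect wins (1.31 vs 0.98).
Ga > Mg: period and group pull opposite ways; the across-period shift dominates (1.81 vs 1.31).
Sn > Ga: the two effects oppose for this pair; the across-period effect wins (1.96 vs 1.81).
Approximate values (Pauling): Li 0.98, Mg 1.31, Ga 1.81, Sn 1.96.
The smallest electronegativity among these belongs to Li.

Li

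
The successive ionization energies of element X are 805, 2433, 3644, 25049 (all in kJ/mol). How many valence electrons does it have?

Look for the largest jump between consecutive ionization energies: IE4/IE3 ≈ 6.9, far larger than any earlier ratio.
That jump marks the point where a core electron is being removed. So the atom has 3 valence electrons.

3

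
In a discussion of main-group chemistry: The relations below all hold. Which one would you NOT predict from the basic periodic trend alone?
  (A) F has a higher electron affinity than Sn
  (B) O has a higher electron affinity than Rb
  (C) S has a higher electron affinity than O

(C)

The general trend: electron affinity increases across a period and decreases down a group.
(A) F (period 2, group 17) vs Sn (period 5, group 14): the stated order agrees with the simple trend.
(B) O (period 2, group 16) vs Rb (period 5, group 1): the stated order agrees with the simple trend.
(C) S (period 3, group 16) vs O (period 2, group 16): the stated order contradicts the simple trend.
The exception is (C): the compact 2p subshell of O repels the added electron more than S's larger 3p does.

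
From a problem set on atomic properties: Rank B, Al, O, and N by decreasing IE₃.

The third ionization energy removes an electron from the +2 ion. For each element: B²⁺ still has 1 valence electron; Al²⁺ still has 1 valence electron; O²⁺ still has 4 valence electrons; N²⁺ still has 3 valence electrons.
All are still removing valence electrons, so compare the +2 ions as you would atoms: IE_3 generally rises across a period (higher Z_eff) and falls down a group (larger shell), subject to the usual subshell exceptions.
Valence configurations: B²⁺ [He]2s¹, Al²⁺ [Ne]3s¹, O²⁺ [He]2s²2p², N²⁺ [He]2s²2p¹.
The numbers (kJ/mol): B 3660, Al 2745, O 5300, N 4578.
Hence IE_3: Al < B < N < O.

O > N > B > Al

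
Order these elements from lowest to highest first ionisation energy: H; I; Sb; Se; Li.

Across a period the outer electron is held more tightly (higher IE₁); down a group it sits in a higher shell, more shielded, and comes off more easily.
Neither a single period nor a single group — weigh both effects.
Sb > Li: the two effects oppose for this pair; the across-period effect wins (831 vs 520 kJ/mol).
Se > Sb: both effects reinforce here, so Se is clearly the higher of the two.
I > Se: period and group pull opposite ways; the across-period shift dominates (1008 vs 941 kJ/mol).
H > I: the two effects oppose for this pair; the down-group effect wins (1312 vs 1008 kJ/mol).
Approximate values (kJ/mol): H 1312, Li 520, Se 941, Sb 831, I 1008.
So from lowest to highest: Li < Sb < Se < I < H.

Li < Sb < Se < I < H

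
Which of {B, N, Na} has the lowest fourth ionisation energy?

Consider each +3 ion: B³⁺ is the bare [He] core; N³⁺ still has 2 valence electrons; Na³⁺ is already 2 electrons into the core.
Core electrons are held far more tightly than valence electrons, so Na and B top the IE_4 order.
Tabulated IE_4 (kJ/mol): B 25026, N 7475, Na 9543.
Hence IE_4: N < Na < B.

N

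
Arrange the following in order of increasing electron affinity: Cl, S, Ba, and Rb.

S is in period 3, group 16; Cl is in period 3, group 17; Rb is in period 5, group 1; Ba is in period 6, group 2.
Electron affinity generally becomes more exothermic across a period toward the halogens and less exothermic down a group.
These span different periods and groups, so the two trends combine.
Rb > Ba: period and group pull opposite ways; the down-group shift dominates (47 vs 14 kJ/mol).
S > Rb: relative to Rb, both the across-period and down-group shifts push S's electron affinity up.
Cl > S: Cl lies to the right of S in period 3, so the across-period effect alone puts Cl higher.
For reference (kJ/mol): S 200, Cl 349, Rb 47, Ba 14.
So from lowest to highest: Ba < Rb < S < Cl.

Ba, Rb, S, Cl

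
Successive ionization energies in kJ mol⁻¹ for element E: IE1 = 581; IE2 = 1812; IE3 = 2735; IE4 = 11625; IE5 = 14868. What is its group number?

Look for the largest jump between consecutive ionization energies: IE4/IE3 ≈ 4.3, far larger than any earlier ratio.
That jump marks the point where a core electron is being removed. So the atom has 3 valence electrons.
A main-group element with 3 valence electrons is in group 13.

Group 13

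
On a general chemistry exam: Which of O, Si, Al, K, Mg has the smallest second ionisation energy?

Mg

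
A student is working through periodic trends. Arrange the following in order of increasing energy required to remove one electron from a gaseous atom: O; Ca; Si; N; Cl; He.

He is in period 1, group 18; N is in period 2, group 15; O is in period 2, group 16; Si is in period 3, group 14; Cl is in period 3, group 17; Ca is in period 4, group 2.
IE₁ increases left→right with effective nuclear charge and decreases top→bottom as the valence shell moves farther out.
Neither a single period nor a single group — weigh both effects.
Si > Ca: both effects reinforce here, so Si is clearly the higher of the two.
Cl > Si: both are in period 3; the period trend gives Cl the larger value.
O > Cl: the two effects oppose for this pair; the down-group effect wins (1314 vs 1251 kJ/mol).
N > O: this pair runs against the simple trend — see the exception note.
He > N: both effects reinforce here, so He is clearly the higher of the two.
Note the exception: N has a higher first ionization energy than O, contrary to the simple trend — pairing an electron in O's 2p⁴ costs repulsion energy, so O ionizes more easily than half-filled N (2p³).
For reference (kJ/mol): He 2372, N 1402, O 1314, Si 786, Cl 1251, Ca 590.
So from lowest to highest: Ca < Si < Cl < O < N < He.

Ca < Si < Cl < O < N < He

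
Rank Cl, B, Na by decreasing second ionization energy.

Na > B > Cl

After 1 electron has been removed, what remains? Cl⁺ still has 6 valence electrons; B⁺ still has 2 valence electrons; Na⁺ is the bare [Ne] core.
Breaking into a closed-shell core is much more expensive than removing a leftover valence electron — Na has the largest IE_2 here.
Valence configurations: Cl⁺ [Ne]3s²3p⁴, B⁺ [He]2s².
The numbers (kJ/mol): Cl 2298, B 2427, Na 4562.
So the second ionization energies run Cl < B < Na.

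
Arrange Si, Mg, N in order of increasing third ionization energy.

Si < N < Mg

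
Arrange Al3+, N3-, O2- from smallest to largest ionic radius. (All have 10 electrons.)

Al3+ < O2- < N3-

All of these have 10 electrons, so size is governed by nuclear charge alone: the more protons, the stronger the pull on the same electron cloud, and the smaller the ion.
Nuclear charges: Al3+ (Z=13), O2- (Z=8), N3- (Z=7).
Smallest to largest: Al3+ < O2- < N3-.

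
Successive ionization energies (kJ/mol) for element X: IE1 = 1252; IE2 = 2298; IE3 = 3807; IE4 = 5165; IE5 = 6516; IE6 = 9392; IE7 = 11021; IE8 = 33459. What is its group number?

Look for the largest jump between consecutive ionization energies: IE8/IE7 ≈ 3.0, far larger than any earlier ratio.
That jump marks the point where a core electron is being removed. So the atom has 7 valence electrons.
A main-group element with 7 valence electrons is in group 17.

Group 17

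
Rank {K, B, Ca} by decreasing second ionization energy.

Consider each +1 ion: K⁺ is the bare [Ar] core; B⁺ still has 2 valence electrons; Ca⁺ still has 1 valence electron.
Pulling an electron out of a noble-gas core costs far more than removing a remaining valence electron, so K sits at the high end of IE_2.
Valence configurations: B⁺ [He]2s², Ca⁺ [Ar]4s¹.
Approximate IE_2 values (kJ/mol): K 3052, B 2427, Ca 1145.
So the second ionization energies run Ca < B < K.

K > B > Ca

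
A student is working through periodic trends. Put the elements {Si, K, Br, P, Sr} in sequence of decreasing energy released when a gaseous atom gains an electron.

Si is in period 3, group 14; P is in period 3, group 15; K is in period 4, group 1; Br is in period 4, group 17; Sr is in period 5, group 2.
Electron affinity generally becomes more exothermic across a period toward the halogens and less exothermic down a group.
These span different periods and groups, so the two trends combine.
K > Sr: period and group pull opposite ways; the down-group shift dominates (48 vs 5 kJ/mol).
P > K: both effects reinforce here, so P is clearly the higher of the two.
Si > P: this pair runs against the simple trend — see the exception note.
Br > Si: period and group pull opposite ways; the across-period shift dominates (325 vs 134 kJ/mol).
Note the exception: Si has a higher electron affinity than P, contrary to the simple trend — adding an electron to P's half-filled 3p³ is unfavourable, so Si (3p²) has the more exothermic EA.
For reference (kJ/mol): Si 134, P 72, K 48, Br 325, Sr 5.
So from highest to lowest: Br > Si > P > K > Sr.

Br > Si > P > K > Sr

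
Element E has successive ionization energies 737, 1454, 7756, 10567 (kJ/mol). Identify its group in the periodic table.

Group 2

Look for the largest jump between consecutive ionization energies: IE3/IE2 ≈ 5.3, far larger than any earlier ratio.
That jump marks the point where a core electron is being removed. So the atom has 2 valence electrons.
A main-group element with 2 valence electrons is in group 2.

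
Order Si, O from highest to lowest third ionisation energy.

O > Si

Consider each +2 ion: Si²⁺ still has 2 valence electrons; O²⁺ still has 4 valence electrons.
All are still removing valence electrons, so compare the +2 ions as you would atoms: IE_3 generally rises across a period (higher Z_eff) and falls down a group (larger shell), subject to the usual subshell exceptions.
Valence configurations: Si²⁺ [Ne]3s², O²⁺ [He]2s²2p².
Approximate IE_3 values (kJ/mol): Si 3232, O 5300.
Overall IE_3 order: Si < O.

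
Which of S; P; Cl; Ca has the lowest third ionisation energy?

P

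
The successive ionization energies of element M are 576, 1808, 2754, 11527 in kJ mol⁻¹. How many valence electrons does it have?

3

Look for the largest jump between consecutive ionization energies: IE4/IE3 ≈ 4.2, far larger than any earlier ratio.
That jump marks the point where a core electron is being removed. So the atom has 3 valence electrons.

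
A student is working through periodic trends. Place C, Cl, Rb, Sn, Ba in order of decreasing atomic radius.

Rb > Ba > Sn > Cl > C

C is in period 2, group 14; Cl is in period 3, group 17; Rb is in period 5, group 1; Sn is in period 5, group 14; Ba is in period 6, group 2.
Radius decreases left→right (rising Z_eff, same n) and increases top→bottom (higher n).
These span different periods and groups, so the two trends combine.
Cl > C: the two effects oppose for this pair; the down-group effect wins (99 vs 75 pm).
Sn > Cl: both effects reinforce here, so Sn is clearly the larger of the two.
Ba > Sn: both effects reinforce here, so Ba is clearly the larger of the two.
Rb > Ba: the two effects oppose for this pair; the across-period effect wins (210 vs 196 pm).
Tabulated atomic radius (pm): C 75, Cl 99, Rb 210, Sn 140, Ba 196.
So from largest to smallest: Rb > Ba > Sn > Cl > C.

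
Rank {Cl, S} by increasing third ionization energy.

Consider each +2 ion: Cl²⁺ still has 5 valence electrons; S²⁺ still has 4 valence electrons.
All are still removing valence electrons, so compare the +2 ions as you would atoms: IE_3 generally rises across a period (higher Z_eff) and falls down a group (larger shell), subject to the usual subshell exceptions.
Valence configurations: Cl²⁺ [Ne]3s²3p³, S²⁺ [Ne]3s²3p².
Approximate IE_3 values (kJ/mol): Cl 3822, S 3357.
Overall IE_3 order: S < Cl.

S < Cl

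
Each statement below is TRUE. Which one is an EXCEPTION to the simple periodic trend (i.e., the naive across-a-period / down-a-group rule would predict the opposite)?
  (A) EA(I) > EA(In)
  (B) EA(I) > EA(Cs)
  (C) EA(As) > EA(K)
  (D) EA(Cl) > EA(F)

(D)

The general trend: electron affinity increases across a period and decreases down a group.
(A) I (period 5, group 17) vs In (period 5, group 13): the stated order agrees with the simple trend.
(B) I (period 5, group 17) vs Cs (period 6, group 1): the stated order agrees with the simple trend.
(C) As (period 4, group 15) vs K (period 4, group 1): the stated order agrees with the simple trend.
(D) Cl (period 3, group 17) vs F (period 2, group 17): the stated order contradicts the simple trend.
The exception is (D): F's small 2p subshell makes the incoming electron feel strong e⁻–e⁻ repulsion, so Cl actually releases more energy on gaining an electron.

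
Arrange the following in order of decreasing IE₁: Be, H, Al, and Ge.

H is in period 1, group 1; Be is in period 2, group 2; Al is in period 3, group 13; Ge is in period 4, group 14.
Across a period the outer electron is held more tightly (higher IE₁); down a group it sits in a higher shell, more shielded, and comes off more easily.
A diagonal step moves right (one effect) and down (the opposite effect) at once.
Ge > Al: period and group pull opposite ways; the across-period shift dominates (762 vs 578 kJ/mol).
Be > Ge: period and group pull opposite ways; the down-group shift dominates (900 vs 762 kJ/mol).
H > Be: period and group pull opposite ways; the down-group shift dominates (1312 vs 900 kJ/mol).
Approximate values (kJ/mol): H 1312, Be 900, Al 578, Ge 762.
So from highest to lowest: H > Be > Ge > Al.

H > Be > Ge > Al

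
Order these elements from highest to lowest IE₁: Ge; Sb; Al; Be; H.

H, Be, Sb, Ge, Al

H is in period 1, group 1; Be is in period 2, group 2; Al is in period 3, group 13; Ge is in period 4, group 14; Sb is in period 5, group 15.
First ionization energy rises across a period (greater Z_eff holds electrons more tightly) and falls down a group (valence electrons are farther from the nucleus).
A diagonal step moves right (one effect) and down (the opposite effect) at once.
Ge > Al: period and group pull opposite ways; the across-period shift dominates (762 vs 578 kJ/mol).
Sb > Ge: the two effects oppose for this pair; the across-period effect wins (831 vs 762 kJ/mol).
Be > Sb: period and group pull opposite ways; the down-group shift dominates (900 vs 831 kJ/mol).
H > Be: period and group pull opposite ways; the down-group shift dominates (1312 vs 900 kJ/mol).
Tabulated first ionization energy (kJ/mol): H 1312, Be 900, Al 578, Ge 762, Sb 831.
So from highest to lowest: H > Be > Sb > Ge > Al.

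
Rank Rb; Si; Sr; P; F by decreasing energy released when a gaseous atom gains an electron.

F, Si, P, Rb, Sr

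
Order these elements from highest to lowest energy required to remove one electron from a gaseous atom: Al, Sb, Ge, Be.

Be > Sb > Ge > Al

Be is in period 2, group 2; Al is in period 3, group 13; Ge is in period 4, group 14; Sb is in period 5, group 15.
Removing the outermost electron gets harder across a period and easier down a group.
These sit on a diagonal, where the across-period and down-group effects partly cancel.
Ge > Al: the two effects oppose for this pair; the across-period effect wins (762 vs 578 kJ/mol).
Sb > Ge: the two effects oppose for this pair; the across-period effect wins (831 vs 762 kJ/mol).
Be > Sb: period and group pull opposite ways; the down-group shift dominates (900 vs 831 kJ/mol).
Tabulated first ionization energy (kJ/mol): Be 900, Al 578, Ge 762, Sb 831.
So from highest to lowest: Be > Sb > Ge > Al.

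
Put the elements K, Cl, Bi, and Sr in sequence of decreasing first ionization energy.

Cl > Bi > Sr > K

Cl is in period 3, group 17; K is in period 4, group 1; Sr is in period 5, group 2; Bi is in period 6, group 15.
IE₁ increases left→right with effective nuclear charge and decreases top→bottom as the valence shell moves farther out.
Neither a single period nor a single group — weigh both effects.
Sr > K: the two effects oppose for this pair; the across-period effect wins (550 vs 419 kJ/mol).
Bi > Sr: period and group pull opposite ways; the across-period shift dominates (703 vs 550 kJ/mol).
Cl > Bi: relative to Bi, both the across-period and down-group shifts push Cl's first ionization energy up.
Tabulated first ionization energy (kJ/mol): Cl 1251, K 419, Sr 550, Bi 703.
So from highest to lowest: Cl > Bi > Sr > K.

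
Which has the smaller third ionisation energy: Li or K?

Consider each +2 ion: Li²⁺ is already 1 electron into the core; K²⁺ is already 1 electron into the core.
All of these are removing an electron from a noble-gas core or deeper; the smaller core (lower principal quantum number) is held far more tightly, and within a period the higher nuclear charge binds the same core more tightly.
Tabulated IE_3 (kJ/mol): Li 11815, K 4420.
Hence IE_3: K < Li.

K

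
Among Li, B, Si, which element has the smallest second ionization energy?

Si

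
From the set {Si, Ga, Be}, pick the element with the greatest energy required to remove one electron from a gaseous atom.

Be

Be is in period 2, group 2; Si is in period 3, group 14; Ga is in period 4, group 13.
Removing the outermost electron gets harder across a period and easier down a group.
Here both period and group differ, so the two effects have to be weighed against each other.
Si > Ga: both effects reinforce here, so Si is clearly the higher of the two.
Be > Si: period and group pull opposite ways; the down-group shift dominates (900 vs 786 kJ/mol).
Approximate values (kJ/mol): Be 900, Si 786, Ga 579.
The greatest energy required to remove one electron from a gaseous atom among these belongs to Be.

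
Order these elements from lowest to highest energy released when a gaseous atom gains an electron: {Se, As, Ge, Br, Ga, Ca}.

Ca, Ga, As, Ge, Se, Br

Ca is in period 4, group 2; Ga is in period 4, group 13; Ge is in period 4, group 14; As is in period 4, group 15; Se is in period 4, group 16; Br is in period 4, group 17.
Atoms with high Z_eff and room in the valence shell (especially the halogens) have the most exothermic electron affinities.
All lie in period 4; the across-period trend (electron affinity increases left to right) applies, with the exception below.
Note the exception: Ge has a higher electron affinity than As, contrary to the simple trend — adding an electron to As's half-filled 4p³ is unfavourable, so Ge (4p²) has the more exothermic EA.
Approximate values (kJ/mol): Ca 2, Ga 29, Ge 119, As 78, Se 195, Br 325.
So from lowest to highest: Ca < Ga < As < Ge < Se < Br.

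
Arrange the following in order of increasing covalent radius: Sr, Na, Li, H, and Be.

H < Be < Li < Na < Sr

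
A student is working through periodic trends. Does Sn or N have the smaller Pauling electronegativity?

Sn

Atoms toward the upper right of the periodic table pull bonding electrons most strongly.
These span different periods and groups, so the two trends combine.
N > Sn: relative to Sn, both the across-period and down-group shifts push N's electronegativity up.
Approximate values (Pauling): N 3.04, Sn 1.96.
So Sn has the smaller Pauling electronegativity (Sn < N).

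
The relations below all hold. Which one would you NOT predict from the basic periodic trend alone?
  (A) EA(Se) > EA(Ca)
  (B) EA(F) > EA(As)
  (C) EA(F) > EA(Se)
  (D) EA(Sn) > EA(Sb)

The general trend: electron affinity increases across a period and decreases down a group.
(A) Se (period 4, group 16) vs Ca (period 4, group 2): the stated order agrees with the simple trend.
(B) F (period 2, group 17) vs As (period 4, group 15): the stated order agrees with the simple trend.
(C) F (period 2, group 17) vs Se (period 4, group 16): the stated order agrees with the simple trend.
(D) Sn (period 5, group 14) vs Sb (period 5, group 15): the stated order contradicts the simple trend.
The exception is (D): adding an electron to Sb's half-filled 5p³ is unfavourable, so Sn has the more exothermic EA.

(D)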